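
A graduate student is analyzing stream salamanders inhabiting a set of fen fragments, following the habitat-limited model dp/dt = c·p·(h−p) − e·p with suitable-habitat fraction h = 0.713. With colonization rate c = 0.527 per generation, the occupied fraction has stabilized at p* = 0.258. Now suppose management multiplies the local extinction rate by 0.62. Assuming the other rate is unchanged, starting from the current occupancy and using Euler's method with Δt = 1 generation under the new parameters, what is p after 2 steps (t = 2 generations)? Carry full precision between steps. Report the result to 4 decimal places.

Balance c(h−p*) = e gives e = 0.527×(0.713 − 0.25800) = 0.23978.
Starting from p₀ = 0.25800; update p ← p + (dp/dt)·Δt with the new parameters.
step 1: Δp = +0.02351, p = 0.28151
step 2: Δp = +0.02216, p = 0.30367

0.3037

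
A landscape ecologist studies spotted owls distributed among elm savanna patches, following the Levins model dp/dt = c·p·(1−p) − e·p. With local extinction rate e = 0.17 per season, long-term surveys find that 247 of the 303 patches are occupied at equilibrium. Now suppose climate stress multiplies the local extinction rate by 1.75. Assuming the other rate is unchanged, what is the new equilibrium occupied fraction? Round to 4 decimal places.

Observed p* = 247/303 = 0.81518.
Balance c(1−p*) = e gives c = e/(1 − 0.81518) = 0.17/0.18482 = 0.91981.
New p* = 1 − e/c = 1 − 0.29750/0.91981 = 0.67656.

0.6766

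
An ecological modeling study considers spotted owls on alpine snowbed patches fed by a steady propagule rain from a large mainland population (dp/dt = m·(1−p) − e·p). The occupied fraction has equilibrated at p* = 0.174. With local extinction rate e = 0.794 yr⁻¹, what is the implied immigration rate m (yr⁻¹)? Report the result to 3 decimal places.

0.167

At equilibrium m(1−p*) = e·p*, so m = e·p*/(1−p*).
m = 0.794 × 0.174 / 0.8260 = 0.1382/0.8260 = 0.1673.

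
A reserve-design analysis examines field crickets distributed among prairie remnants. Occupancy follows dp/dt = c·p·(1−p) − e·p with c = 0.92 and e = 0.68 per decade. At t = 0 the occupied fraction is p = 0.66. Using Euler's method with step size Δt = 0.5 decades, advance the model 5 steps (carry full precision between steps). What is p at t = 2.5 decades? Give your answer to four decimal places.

0.3689

Update rule: p ← p + [c·p·(1−p) − e·p]·Δt with Δt = 0.5.
  1  |  dp/dt·Δt = -0.121176  |  p_1 = 0.538824
  2  |  dp/dt·Δt = -0.068894  |  p_2 = 0.469930
  3  |  dp/dt·Δt = -0.045192  |  p_3 = 0.424738
  4  |  dp/dt·Δt = -0.032017  |  p_4 = 0.392722
  5  |  dp/dt·Δt = -0.023819  |  p_5 = 0.368902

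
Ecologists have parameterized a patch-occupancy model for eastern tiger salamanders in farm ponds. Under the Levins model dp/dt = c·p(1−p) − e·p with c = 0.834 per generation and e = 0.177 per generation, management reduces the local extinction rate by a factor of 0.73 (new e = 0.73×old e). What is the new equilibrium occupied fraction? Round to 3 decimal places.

Before: p* = 1 − 0.177/0.834 = 0.7878.
After the change, c = 0.834, e = 0.12921, so p* = 1 − 0.12921/0.834 = 0.8451.

0.845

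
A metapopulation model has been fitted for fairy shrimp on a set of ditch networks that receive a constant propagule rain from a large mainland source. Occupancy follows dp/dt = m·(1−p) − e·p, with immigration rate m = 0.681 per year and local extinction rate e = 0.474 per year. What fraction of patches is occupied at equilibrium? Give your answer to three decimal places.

Setting dp/dt = 0: m − m·p* = e·p*, so m = (m+e)·p*.
p* = m/(m+e) = 0.681/(0.681+0.474) = 0.681/1.1550 = 0.5896.

0.590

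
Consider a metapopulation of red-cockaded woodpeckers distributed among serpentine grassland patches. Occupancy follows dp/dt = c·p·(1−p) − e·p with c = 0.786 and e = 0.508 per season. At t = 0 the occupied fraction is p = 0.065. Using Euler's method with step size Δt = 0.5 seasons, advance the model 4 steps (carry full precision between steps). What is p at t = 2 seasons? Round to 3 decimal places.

0.098

Update rule: p ← p + [c·p·(1−p) − e·p]·Δt with Δt = 0.5.
  1  |  dp/dt·Δt = +0.007375  |  p_1 = 0.072375
  2  |  dp/dt·Δt = +0.008002  |  p_2 = 0.080376
  3  |  dp/dt·Δt = +0.008633  |  p_3 = 0.089009
  4  |  dp/dt·Δt = +0.009259  |  p_4 = 0.098268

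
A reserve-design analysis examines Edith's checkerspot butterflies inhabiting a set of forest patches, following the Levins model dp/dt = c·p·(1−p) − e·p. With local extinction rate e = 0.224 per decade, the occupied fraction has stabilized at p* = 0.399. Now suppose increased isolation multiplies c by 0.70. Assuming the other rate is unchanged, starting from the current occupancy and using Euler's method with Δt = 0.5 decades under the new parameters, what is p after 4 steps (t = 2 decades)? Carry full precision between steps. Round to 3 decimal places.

Balance c(1−p*) = e gives c = e/(1 − 0.39900) = 0.224/0.60100 = 0.37271.
Starting from p₀ = 0.39900; update p ← p + (dp/dt)·Δt with the new parameters.
t = 0.5: p = 0.39900 + (-0.01341) = 0.38559
t = 1: p = 0.38559 + (-0.01228) = 0.37331
t = 1.5: p = 0.37331 + (-0.01129) = 0.36202
t = 2: p = 0.36202 + (-0.01042) = 0.35160

0.352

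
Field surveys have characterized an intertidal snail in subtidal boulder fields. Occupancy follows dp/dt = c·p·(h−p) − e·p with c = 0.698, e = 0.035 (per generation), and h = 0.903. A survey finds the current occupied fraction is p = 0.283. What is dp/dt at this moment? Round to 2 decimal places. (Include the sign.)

Colonization term: c·p·(h−p) = 0.698×0.283×0.6200 = 0.12247.
Extinction term: e·p = 0.00991.
dp/dt = 0.12247 − 0.00991 = 0.11257.

0.11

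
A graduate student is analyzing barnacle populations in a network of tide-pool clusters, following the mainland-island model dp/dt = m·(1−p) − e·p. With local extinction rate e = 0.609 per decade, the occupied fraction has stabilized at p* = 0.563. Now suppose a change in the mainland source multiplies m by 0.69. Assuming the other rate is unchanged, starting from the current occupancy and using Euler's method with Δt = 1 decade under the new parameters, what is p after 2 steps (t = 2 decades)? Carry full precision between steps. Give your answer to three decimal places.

Balance m(1−p*) = e·p* gives m = e·p*/(1−p*) = 0.609×0.56300/0.43700 = 0.78459.
Starting from p₀ = 0.56300; update p ← p + (dp/dt)·Δt with the new parameters.
  1  |  dp/dt·Δt = -0.106289  |  p_1 = 0.456711
  2  |  dp/dt·Δt = +0.015983  |  p_2 = 0.472694

0.473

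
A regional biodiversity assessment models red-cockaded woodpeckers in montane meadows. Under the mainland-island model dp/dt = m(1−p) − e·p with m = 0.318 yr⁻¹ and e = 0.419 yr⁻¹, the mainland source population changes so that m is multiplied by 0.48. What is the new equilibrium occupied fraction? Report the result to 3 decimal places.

Before: p* = 0.318/(0.318+0.419) = 0.4315.
After: m = 0.15264, e = 0.419; p* = 0.15264/0.5716 = 0.2670.

0.267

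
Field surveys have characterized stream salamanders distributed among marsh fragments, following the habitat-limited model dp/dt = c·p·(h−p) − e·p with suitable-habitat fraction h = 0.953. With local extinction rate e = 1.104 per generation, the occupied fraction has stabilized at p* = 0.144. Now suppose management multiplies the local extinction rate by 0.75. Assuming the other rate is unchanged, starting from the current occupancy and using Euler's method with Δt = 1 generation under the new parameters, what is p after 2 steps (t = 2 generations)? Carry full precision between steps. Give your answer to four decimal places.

Balance c(h−p*) = e gives c = e/(0.953 − 0.14400) = 1.104/0.80900 = 1.36465.
Starting from p₀ = 0.14400; update p ← p + (dp/dt)·Δt with the new parameters.
  1  |  dp/dt·Δt = +0.039744  |  p_1 = 0.183744
  2  |  dp/dt·Δt = +0.040748  |  p_2 = 0.224492

0.2245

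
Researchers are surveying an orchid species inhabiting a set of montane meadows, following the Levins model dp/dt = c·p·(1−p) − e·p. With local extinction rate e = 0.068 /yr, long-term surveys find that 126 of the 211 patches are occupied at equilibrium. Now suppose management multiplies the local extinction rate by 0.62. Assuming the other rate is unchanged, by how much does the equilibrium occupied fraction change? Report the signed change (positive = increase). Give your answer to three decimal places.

Observed p* = 126/211 = 0.59716.
Balance c(1−p*) = e gives c = e/(1 − 0.59716) = 0.068/0.40284 = 0.16880.
New p* = 1 − e/c = 1 − 0.04216/0.16880 = 0.75024.
Δp* = 0.75024 − 0.59716 = +0.15308.

0.153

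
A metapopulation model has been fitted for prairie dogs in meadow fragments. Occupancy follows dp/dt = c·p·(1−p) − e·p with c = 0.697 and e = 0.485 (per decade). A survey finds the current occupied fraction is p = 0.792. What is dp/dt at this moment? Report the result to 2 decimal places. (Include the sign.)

Colonization term: c·p·(1−p) = 0.697×0.792×0.2080 = 0.11482.
Extinction term: e·p = 0.38412.
dp/dt = 0.11482 − 0.38412 = -0.26930.

-0.27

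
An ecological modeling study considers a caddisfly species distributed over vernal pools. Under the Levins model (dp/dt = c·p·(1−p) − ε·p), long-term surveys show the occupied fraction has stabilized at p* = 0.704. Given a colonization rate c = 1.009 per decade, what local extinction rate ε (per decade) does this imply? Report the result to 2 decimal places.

At equilibrium c(1−p*) = ε.
ε = 1.009 × (1 − 0.704) = 1.009 × 0.2960 = 0.2987.

0.30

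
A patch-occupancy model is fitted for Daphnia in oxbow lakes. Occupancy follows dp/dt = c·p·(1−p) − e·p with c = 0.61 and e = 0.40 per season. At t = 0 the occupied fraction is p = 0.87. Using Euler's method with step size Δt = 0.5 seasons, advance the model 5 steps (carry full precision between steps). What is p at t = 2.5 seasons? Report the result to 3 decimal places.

Update rule: p ← p + [c·p·(1−p) − e·p]·Δt with Δt = 0.5.
t = 0.5: p = 0.87000 + (-0.13950) = 0.73050
t = 1: p = 0.73050 + (-0.08605) = 0.64444
t = 1.5: p = 0.64444 + (-0.05900) = 0.58544
t = 2: p = 0.58544 + (-0.04306) = 0.54238
t = 2.5: p = 0.54238 + (-0.03277) = 0.50960

0.510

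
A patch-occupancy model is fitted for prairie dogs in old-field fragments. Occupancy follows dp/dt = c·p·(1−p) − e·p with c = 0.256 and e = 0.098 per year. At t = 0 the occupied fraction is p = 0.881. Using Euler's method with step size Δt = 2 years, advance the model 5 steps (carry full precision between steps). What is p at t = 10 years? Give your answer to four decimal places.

Update rule: p ← p + [c·p·(1−p) − e·p]·Δt with Δt = 2.
step 1: Δp = -0.11900, p = 0.76200
step 2: Δp = -0.05650, p = 0.70550
step 3: Δp = -0.03190, p = 0.67360
step 4: Δp = -0.01946, p = 0.65415
step 5: Δp = -0.01238, p = 0.64177

0.6418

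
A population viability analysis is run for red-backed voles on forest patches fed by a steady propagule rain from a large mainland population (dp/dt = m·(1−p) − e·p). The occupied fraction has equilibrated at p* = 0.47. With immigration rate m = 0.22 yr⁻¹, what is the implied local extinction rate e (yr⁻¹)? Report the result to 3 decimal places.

0.248

At equilibrium m(1−p*) = e·p*, so e = m(1−p*)/p*.
e = 0.22 × 0.5300 / 0.47 = 0.2481.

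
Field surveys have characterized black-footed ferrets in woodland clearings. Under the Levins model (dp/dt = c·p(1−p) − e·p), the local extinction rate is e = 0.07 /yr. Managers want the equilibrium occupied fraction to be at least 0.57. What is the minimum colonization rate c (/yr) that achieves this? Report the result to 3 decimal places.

p* = 1 − e/c ≥ 0.57 requires e/c ≤ 0.4300, i.e. c ≥ e/0.4300.
c_min = 0.07/0.4300 = 0.1628.

0.163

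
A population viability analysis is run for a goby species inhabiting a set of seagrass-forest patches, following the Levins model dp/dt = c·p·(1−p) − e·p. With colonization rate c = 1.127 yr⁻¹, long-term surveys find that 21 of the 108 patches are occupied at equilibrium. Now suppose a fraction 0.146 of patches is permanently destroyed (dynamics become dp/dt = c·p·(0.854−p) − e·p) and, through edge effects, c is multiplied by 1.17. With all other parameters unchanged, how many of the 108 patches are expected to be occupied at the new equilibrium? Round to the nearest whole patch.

18

Observed p* = 21/108 = 0.19444.
Balance c(1−p*) = e gives e = 1.127×(1 − 0.19444) = 0.90787.
New p* = 0.854 − e/c = 0.854 − 0.90787/1.31859 = 0.16548.
Expected occupied = 108 × 0.16548 = 17.87 ≈ 18.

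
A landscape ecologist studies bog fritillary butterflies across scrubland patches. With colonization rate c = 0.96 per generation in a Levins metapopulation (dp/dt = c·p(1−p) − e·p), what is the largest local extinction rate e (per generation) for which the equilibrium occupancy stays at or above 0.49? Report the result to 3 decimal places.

0.490

1 − e/c ≥ 0.49 ⇒ e ≤ c(1 − 0.49) = 0.96 × 0.5100.
e_max = 0.4896.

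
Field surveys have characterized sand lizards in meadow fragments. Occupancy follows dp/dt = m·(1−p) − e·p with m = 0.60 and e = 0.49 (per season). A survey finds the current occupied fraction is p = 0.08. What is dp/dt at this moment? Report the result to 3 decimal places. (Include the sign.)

Colonization term: m·(1−p) = 0.60×0.9200 = 0.55200.
Extinction term: e·p = 0.03920.
dp/dt = 0.55200 − 0.03920 = 0.51280.

0.513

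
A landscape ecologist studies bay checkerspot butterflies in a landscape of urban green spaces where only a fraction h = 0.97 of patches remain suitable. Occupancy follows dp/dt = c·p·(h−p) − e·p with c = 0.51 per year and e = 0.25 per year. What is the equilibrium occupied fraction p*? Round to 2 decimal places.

Setting dp/dt = 0 and dividing by p* gives c·(h−p*) = e.
So p* = h − e/c = 0.97 − 0.25/0.51 = 0.97 − 0.4902 = 0.4798.

0.48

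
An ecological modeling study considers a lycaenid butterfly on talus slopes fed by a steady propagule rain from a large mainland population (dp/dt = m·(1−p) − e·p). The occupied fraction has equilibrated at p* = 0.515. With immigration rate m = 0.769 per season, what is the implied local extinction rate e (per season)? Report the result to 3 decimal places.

At equilibrium m(1−p*) = e·p*, so e = m(1−p*)/p*.
e = 0.769 × 0.4850 / 0.515 = 0.7242.

0.724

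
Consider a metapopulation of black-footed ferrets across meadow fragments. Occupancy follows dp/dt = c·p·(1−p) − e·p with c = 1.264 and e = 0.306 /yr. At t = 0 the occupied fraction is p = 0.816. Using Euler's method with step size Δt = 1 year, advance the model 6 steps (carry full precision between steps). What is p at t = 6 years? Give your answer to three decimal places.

0.758

Update rule: p ← p + [c·p·(1−p) − e·p]·Δt with Δt = 1.
  1  |  dp/dt·Δt = -0.059914  |  p_1 = 0.756086
  2  |  dp/dt·Δt = +0.001744  |  p_2 = 0.757831
  3  |  dp/dt·Δt = +0.000077  |  p_3 = 0.757908
  4  |  dp/dt·Δt = +0.000003  |  p_4 = 0.757911
  5  |  dp/dt·Δt = +0.000000  |  p_5 = 0.757911
  6  |  dp/dt·Δt = +0.000000  |  p_6 = 0.757911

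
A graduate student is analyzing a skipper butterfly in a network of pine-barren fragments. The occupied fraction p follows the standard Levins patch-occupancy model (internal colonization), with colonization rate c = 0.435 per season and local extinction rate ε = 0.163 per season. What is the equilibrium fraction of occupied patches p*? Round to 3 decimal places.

At equilibrium, colonization balances extinction: c·p*·(1−p*) = ε·p*.
So p* = 1 − ε/c = 1 − 0.163/0.435 = 1 − 0.3747 = 0.6253.

0.625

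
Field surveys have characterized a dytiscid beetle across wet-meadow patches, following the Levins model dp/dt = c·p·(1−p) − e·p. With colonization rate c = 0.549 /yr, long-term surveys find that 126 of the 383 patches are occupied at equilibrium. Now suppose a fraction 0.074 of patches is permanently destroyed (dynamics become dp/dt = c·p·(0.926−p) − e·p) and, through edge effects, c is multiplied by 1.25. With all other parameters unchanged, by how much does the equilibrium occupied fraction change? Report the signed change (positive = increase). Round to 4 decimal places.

0.0602

Observed p* = 126/383 = 0.32898.
Balance c(1−p*) = e gives e = 0.549×(1 − 0.32898) = 0.36839.
New p* = 0.926 − e/c = 0.926 − 0.36839/0.68625 = 0.38918.
Δp* = 0.38918 − 0.32898 = +0.06020.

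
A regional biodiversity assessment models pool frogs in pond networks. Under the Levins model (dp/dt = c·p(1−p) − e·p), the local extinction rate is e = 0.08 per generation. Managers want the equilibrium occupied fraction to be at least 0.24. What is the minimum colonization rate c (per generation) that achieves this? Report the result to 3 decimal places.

p* = 1 − e/c ≥ 0.24 requires e/c ≤ 0.7600, i.e. c ≥ e/0.7600.
c_min = 0.08/0.7600 = 0.1053.

0.105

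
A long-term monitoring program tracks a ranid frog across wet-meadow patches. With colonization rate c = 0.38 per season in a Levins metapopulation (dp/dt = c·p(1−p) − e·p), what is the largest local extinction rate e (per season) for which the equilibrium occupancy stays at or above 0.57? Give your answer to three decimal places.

1 − e/c ≥ 0.57 ⇒ e ≤ c(1 − 0.57) = 0.38 × 0.4300.
e_max = 0.1634.

0.163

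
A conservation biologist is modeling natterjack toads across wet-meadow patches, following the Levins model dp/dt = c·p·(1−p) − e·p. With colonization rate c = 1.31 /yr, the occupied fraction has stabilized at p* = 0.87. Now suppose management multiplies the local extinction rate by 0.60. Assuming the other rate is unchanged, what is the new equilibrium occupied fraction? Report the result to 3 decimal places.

0.922

Balance c(1−p*) = e gives e = 1.31×(1 − 0.87000) = 0.17030.
New p* = 1 − e/c = 1 − 0.10218/1.31000 = 0.92200.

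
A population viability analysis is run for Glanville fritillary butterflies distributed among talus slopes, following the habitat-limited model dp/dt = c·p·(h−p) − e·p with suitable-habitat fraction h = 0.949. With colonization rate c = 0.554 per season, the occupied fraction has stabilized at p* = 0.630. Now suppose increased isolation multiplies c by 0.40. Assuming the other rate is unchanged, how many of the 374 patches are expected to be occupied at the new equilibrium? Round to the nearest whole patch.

Balance c(h−p*) = e gives e = 0.554×(0.949 − 0.63000) = 0.17673.
New p* = 0.949 − e/c = 0.949 − 0.17673/0.22160 = 0.15148.
Expected occupied = 374 × 0.15148 = 56.65 ≈ 57.

57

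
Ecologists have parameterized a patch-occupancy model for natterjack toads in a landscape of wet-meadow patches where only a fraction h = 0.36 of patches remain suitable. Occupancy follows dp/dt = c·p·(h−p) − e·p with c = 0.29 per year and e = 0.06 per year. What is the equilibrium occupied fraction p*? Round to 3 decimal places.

Setting dp/dt = 0 and dividing by p* gives c·(h−p*) = e.
So p* = h − e/c = 0.36 − 0.06/0.29 = 0.36 − 0.2069 = 0.1531.

0.153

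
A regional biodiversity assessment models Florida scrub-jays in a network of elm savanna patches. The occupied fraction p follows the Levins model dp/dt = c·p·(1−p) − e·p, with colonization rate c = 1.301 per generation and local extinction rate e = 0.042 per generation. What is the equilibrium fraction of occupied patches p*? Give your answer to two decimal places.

At equilibrium, colonization balances extinction: c·p*·(1−p*) = e·p*.
So p* = 1 − e/c = 1 − 0.042/1.301 = 1 − 0.0323 = 0.9677.

0.97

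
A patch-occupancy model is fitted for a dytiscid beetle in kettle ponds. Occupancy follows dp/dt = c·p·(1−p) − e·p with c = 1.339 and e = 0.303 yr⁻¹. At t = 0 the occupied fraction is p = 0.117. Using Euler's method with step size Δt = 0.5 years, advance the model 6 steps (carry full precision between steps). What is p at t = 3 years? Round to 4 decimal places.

0.6072

Update rule: p ← p + [c·p·(1−p) − e·p]·Δt with Δt = 0.5.
p: 0.11700 → 0.16844  (Δp = +0.05144)
p: 0.16844 → 0.23670  (Δp = +0.06826)
p: 0.23670 → 0.32180  (Δp = +0.08510)
p: 0.32180 → 0.41916  (Δp = +0.09736)
p: 0.41916 → 0.51866  (Δp = +0.09950)
p: 0.51866 → 0.60722  (Δp = +0.08857)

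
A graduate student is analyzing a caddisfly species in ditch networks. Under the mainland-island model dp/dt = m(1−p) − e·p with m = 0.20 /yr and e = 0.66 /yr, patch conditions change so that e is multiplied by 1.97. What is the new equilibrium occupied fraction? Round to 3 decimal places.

0.133

Before: p* = 0.20/(0.20+0.66) = 0.2326.
After: m = 0.2, e = 1.3002; p* = 0.2/1.5002 = 0.1333.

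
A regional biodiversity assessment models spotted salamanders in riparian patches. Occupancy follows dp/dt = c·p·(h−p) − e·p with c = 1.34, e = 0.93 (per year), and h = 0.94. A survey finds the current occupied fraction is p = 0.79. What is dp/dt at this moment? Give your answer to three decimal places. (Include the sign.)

Colonization term: c·p·(h−p) = 1.34×0.79×0.1500 = 0.15879.
Extinction term: e·p = 0.73470.
dp/dt = 0.15879 − 0.73470 = -0.57591.

-0.576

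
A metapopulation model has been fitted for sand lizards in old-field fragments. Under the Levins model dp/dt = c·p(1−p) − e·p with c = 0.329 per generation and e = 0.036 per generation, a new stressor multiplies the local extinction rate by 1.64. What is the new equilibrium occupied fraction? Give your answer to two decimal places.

0.82

Before: p* = 1 − 0.036/0.329 = 0.8906.
After the change, c = 0.329, e = 0.05904, so p* = 1 − 0.05904/0.329 = 0.8205.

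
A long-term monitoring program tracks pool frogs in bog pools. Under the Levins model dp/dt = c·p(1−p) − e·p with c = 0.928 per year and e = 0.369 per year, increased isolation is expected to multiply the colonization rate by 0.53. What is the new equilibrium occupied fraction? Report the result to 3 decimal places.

Before: p* = 1 − 0.369/0.928 = 0.6024.
After the change, c = 0.49184, e = 0.369, so p* = 1 − 0.369/0.49184 = 0.2498.

0.250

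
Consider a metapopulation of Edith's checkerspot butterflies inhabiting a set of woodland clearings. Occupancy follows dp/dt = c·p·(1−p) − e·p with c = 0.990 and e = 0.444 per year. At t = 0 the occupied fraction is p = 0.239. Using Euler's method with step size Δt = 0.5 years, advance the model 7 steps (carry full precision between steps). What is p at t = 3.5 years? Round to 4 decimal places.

Update rule: p ← p + [c·p·(1−p) − e·p]·Δt with Δt = 0.5.
step 1: Δp = +0.03697, p = 0.27597
step 2: Δp = +0.03764, p = 0.31361
step 3: Δp = +0.03693, p = 0.35054
step 4: Δp = +0.03487, p = 0.38542
step 5: Δp = +0.03169, p = 0.41711
step 6: Δp = +0.02775, p = 0.44486
step 7: Δp = +0.02349, p = 0.46834

0.4683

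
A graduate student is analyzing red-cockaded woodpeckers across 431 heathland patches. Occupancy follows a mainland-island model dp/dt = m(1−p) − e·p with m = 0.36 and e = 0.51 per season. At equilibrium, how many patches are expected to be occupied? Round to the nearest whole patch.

178

p* = m/(m+e) = 0.36/0.8700 = 0.4138.
Expected occupied patches = N × p* = 431 × 0.4138 = 178.34 ≈ 178.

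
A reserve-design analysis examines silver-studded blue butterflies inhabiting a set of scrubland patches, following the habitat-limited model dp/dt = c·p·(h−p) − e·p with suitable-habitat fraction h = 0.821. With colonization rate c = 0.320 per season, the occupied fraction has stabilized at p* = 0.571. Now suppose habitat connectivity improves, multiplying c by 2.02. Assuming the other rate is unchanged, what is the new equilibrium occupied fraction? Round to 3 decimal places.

Balance c(h−p*) = e gives e = 0.320×(0.821 − 0.57100) = 0.08000.
New p* = 0.821 − e/c = 0.821 − 0.08000/0.64640 = 0.69724.

0.697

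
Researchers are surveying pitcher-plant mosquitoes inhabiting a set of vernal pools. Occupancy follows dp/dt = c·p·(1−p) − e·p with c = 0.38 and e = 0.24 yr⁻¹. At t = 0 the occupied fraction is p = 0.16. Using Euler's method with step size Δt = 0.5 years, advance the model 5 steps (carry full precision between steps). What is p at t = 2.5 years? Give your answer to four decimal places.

0.1920

Update rule: p ← p + [c·p·(1−p) − e·p]·Δt with Δt = 0.5.
p: 0.16000 → 0.16634  (Δp = +0.00634)
p: 0.16634 → 0.17272  (Δp = +0.00639)
p: 0.17272 → 0.17914  (Δp = +0.00642)
p: 0.17914 → 0.18559  (Δp = +0.00644)
p: 0.18559 → 0.19203  (Δp = +0.00645)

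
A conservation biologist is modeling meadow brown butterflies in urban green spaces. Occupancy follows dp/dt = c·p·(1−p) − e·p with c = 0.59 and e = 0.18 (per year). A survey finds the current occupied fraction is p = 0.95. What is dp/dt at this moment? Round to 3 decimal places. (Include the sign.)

-0.143

Colonization term: c·p·(1−p) = 0.59×0.95×0.0500 = 0.02803.
Extinction term: e·p = 0.17100.
dp/dt = 0.02803 − 0.17100 = -0.14297.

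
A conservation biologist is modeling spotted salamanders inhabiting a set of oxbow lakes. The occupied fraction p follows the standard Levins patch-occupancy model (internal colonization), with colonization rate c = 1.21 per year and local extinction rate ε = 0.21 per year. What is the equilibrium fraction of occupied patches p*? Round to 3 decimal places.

Setting dp/dt = 0 and dividing through by p* gives c·(1−p*) = ε.
So p* = 1 − ε/c = 1 − 0.21/1.21 = 1 − 0.1736 = 0.8264.

0.826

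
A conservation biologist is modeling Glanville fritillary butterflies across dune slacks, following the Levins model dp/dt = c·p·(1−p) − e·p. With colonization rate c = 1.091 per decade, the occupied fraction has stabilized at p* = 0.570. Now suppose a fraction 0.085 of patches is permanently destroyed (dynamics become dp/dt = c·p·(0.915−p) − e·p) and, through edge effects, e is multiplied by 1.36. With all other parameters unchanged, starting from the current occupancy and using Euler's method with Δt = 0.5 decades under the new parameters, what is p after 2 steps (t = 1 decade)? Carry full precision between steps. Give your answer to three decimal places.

Balance c(1−p*) = e gives e = 1.091×(1 − 0.57000) = 0.46913.
Starting from p₀ = 0.57000; update p ← p + (dp/dt)·Δt with the new parameters.
step 1: Δp = -0.07456, p = 0.49544
step 2: Δp = -0.04466, p = 0.45078

0.451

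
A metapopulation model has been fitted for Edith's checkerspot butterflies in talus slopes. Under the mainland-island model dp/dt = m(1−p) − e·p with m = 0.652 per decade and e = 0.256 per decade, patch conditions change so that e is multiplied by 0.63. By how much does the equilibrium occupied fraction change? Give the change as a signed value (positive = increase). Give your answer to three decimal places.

Before: p* = 0.652/(0.652+0.256) = 0.7181.
After: m = 0.652, e = 0.16128; p* = 0.652/0.8133 = 0.8017.
Δp* = 0.8017 − 0.7181 = +0.0836.

0.084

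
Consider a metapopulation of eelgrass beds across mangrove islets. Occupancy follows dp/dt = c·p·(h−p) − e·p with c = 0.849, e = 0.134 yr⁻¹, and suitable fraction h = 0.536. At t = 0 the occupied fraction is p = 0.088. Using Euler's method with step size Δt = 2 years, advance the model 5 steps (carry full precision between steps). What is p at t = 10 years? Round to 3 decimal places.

Update rule: p ← p + [c·p·(h−p) − e·p]·Δt with Δt = 2.
t = 2: p = 0.08800 + (+0.04336) = 0.13136
t = 4: p = 0.13136 + (+0.05505) = 0.18641
t = 6: p = 0.18641 + (+0.06070) = 0.24710
t = 8: p = 0.24710 + (+0.05499) = 0.30210
t = 10: p = 0.30210 + (+0.03902) = 0.34112

0.341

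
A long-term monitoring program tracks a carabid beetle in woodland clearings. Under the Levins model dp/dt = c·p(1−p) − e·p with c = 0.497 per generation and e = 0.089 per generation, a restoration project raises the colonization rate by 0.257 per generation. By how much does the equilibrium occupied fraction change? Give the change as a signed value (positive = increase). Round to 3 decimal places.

0.061

Before: p* = 1 − 0.089/0.497 = 0.8209.
After the change, c = 0.754, e = 0.089, so p* = 1 − 0.089/0.754 = 0.8820.
Δp* = 0.8820 − 0.8209 = +0.0610.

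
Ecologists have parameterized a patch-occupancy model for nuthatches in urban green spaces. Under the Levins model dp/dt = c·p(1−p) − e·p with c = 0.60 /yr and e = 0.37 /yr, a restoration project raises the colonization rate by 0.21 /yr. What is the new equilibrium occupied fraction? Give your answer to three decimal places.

Before: p* = 1 − 0.37/0.60 = 0.3833.
After the change, c = 0.81, e = 0.37, so p* = 1 − 0.37/0.81 = 0.5432.

0.543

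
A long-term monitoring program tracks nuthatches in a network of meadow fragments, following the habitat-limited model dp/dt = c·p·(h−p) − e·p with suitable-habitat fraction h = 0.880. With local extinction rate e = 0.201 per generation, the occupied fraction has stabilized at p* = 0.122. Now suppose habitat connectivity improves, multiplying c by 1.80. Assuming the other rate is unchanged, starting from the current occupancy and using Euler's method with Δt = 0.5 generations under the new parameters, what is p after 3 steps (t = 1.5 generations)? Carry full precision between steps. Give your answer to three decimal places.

Balance c(h−p*) = e gives c = e/(0.88 − 0.12200) = 0.201/0.75800 = 0.26517.
Starting from p₀ = 0.12200; update p ← p + (dp/dt)·Δt with the new parameters.
  1  |  dp/dt·Δt = +0.009809  |  p_1 = 0.131809
  2  |  dp/dt·Δt = +0.010289  |  p_2 = 0.142098
  3  |  dp/dt·Δt = +0.010743  |  p_3 = 0.152841

0.153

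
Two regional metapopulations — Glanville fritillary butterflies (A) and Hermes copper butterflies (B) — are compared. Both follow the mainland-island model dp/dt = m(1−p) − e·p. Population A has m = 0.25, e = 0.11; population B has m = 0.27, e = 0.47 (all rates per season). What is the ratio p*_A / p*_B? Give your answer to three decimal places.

A: p*_A = m/(m+e) = 0.25/0.3600 = 0.6944.
B: p*_B = 0.27/0.7400 = 0.3649.
p*_A / p*_B = 0.6944/0.3649 = 1.9033.

1.903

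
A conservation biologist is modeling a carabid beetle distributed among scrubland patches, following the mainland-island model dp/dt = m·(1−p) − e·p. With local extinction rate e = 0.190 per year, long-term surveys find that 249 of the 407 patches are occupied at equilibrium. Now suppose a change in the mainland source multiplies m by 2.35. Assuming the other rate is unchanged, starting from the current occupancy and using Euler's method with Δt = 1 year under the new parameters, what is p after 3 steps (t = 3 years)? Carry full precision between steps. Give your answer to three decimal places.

0.787

Observed p* = 249/407 = 0.61179.
Balance m(1−p*) = e·p* gives m = e·p*/(1−p*) = 0.190×0.61179/0.38821 = 0.29943.
Starting from p₀ = 0.61179; update p ← p + (dp/dt)·Δt with the new parameters.
  1  |  dp/dt·Δt = +0.156925  |  p_1 = 0.768719
  2  |  dp/dt·Δt = +0.016687  |  p_2 = 0.785406
  3  |  dp/dt·Δt = +0.001774  |  p_3 = 0.787180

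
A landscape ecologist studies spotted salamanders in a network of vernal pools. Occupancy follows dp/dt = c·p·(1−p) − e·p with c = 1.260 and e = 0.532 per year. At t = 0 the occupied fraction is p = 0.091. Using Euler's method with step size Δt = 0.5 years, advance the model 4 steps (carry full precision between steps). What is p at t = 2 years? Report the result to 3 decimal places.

0.241

Update rule: p ← p + [c·p·(1−p) − e·p]·Δt with Δt = 0.5.
p: 0.09100 → 0.11891  (Δp = +0.02791)
p: 0.11891 → 0.15328  (Δp = +0.03437)
p: 0.15328 → 0.19427  (Δp = +0.04099)
p: 0.19427 → 0.24121  (Δp = +0.04694)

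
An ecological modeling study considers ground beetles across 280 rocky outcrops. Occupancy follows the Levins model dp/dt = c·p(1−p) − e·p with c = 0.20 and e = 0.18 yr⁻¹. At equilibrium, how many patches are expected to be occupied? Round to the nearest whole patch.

p* = 1 − e/c = 1 − 0.18/0.20 = 0.1000.
Expected occupied patches = N × p* = 280 × 0.1000 = 28.00 ≈ 28.

28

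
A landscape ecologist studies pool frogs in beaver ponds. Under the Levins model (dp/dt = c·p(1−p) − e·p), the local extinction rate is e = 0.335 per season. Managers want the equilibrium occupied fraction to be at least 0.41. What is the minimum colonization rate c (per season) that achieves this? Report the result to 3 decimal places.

0.568

p* = 1 − e/c ≥ 0.41 requires e/c ≤ 0.5900, i.e. c ≥ e/0.5900.
c_min = 0.335/0.5900 = 0.5678.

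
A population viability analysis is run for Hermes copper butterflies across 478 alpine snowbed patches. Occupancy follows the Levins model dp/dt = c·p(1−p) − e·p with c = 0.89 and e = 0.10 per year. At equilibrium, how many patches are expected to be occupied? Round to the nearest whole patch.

424

p* = 1 − e/c = 1 − 0.10/0.89 = 0.8876.
Expected occupied patches = N × p* = 478 × 0.8876 = 424.29 ≈ 424.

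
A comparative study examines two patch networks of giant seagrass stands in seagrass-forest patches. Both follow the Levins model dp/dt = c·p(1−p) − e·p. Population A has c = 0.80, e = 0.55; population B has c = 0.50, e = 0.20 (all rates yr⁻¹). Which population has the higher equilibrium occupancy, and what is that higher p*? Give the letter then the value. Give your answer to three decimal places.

A: p*_A = 1 − 0.55/0.80 = 0.3125.
B: p*_B = 1 − 0.20/0.50 = 0.6000.
B is higher at 0.6000.

B, 0.600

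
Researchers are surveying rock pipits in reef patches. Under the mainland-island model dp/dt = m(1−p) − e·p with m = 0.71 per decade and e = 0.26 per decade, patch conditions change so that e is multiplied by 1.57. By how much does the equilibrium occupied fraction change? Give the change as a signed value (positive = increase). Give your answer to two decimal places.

Before: p* = 0.71/(0.71+0.26) = 0.7320.
After: m = 0.71, e = 0.4082; p* = 0.71/1.1182 = 0.6349.
Δp* = 0.6349 − 0.7320 = -0.0970.

-0.10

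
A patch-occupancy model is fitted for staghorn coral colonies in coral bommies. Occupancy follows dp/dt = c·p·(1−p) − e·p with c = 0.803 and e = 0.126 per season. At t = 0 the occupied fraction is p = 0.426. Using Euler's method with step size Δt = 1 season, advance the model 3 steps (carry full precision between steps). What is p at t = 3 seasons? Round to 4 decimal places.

0.7771

Update rule: p ← p + [c·p·(1−p) − e·p]·Δt with Δt = 1.
t = 1: p = 0.42600 + (+0.14268) = 0.56868
t = 2: p = 0.56868 + (+0.12531) = 0.69399
t = 3: p = 0.69399 + (+0.08309) = 0.77708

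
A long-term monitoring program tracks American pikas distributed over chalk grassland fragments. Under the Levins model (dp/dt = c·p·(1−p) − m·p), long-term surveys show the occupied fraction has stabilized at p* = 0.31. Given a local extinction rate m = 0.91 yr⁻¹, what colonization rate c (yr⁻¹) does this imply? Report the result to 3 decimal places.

At equilibrium c(1−p*) = m, so c = m/(1−p*).
c = 0.91/(1 − 0.31) = 0.91/0.6900 = 1.3188.

1.319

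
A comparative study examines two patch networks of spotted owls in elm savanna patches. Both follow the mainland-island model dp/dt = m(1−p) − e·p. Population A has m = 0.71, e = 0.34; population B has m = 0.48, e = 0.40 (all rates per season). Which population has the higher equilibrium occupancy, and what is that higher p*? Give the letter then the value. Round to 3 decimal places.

A, 0.676

A: p*_A = m/(m+e) = 0.71/1.0500 = 0.6762.
B: p*_B = 0.48/0.8800 = 0.5455.
A is higher at 0.6762.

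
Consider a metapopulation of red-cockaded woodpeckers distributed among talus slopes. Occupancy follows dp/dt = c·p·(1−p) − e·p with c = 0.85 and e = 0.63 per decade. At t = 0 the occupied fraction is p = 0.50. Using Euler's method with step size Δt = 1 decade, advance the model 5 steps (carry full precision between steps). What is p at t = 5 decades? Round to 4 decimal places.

0.2934

Update rule: p ← p + [c·p·(1−p) − e·p]·Δt with Δt = 1.
p: 0.50000 → 0.39750  (Δp = -0.10250)
p: 0.39750 → 0.35064  (Δp = -0.04686)
p: 0.35064 → 0.32328  (Δp = -0.02737)
p: 0.32328 → 0.30557  (Δp = -0.01771)
p: 0.30557 → 0.29343  (Δp = -0.01214)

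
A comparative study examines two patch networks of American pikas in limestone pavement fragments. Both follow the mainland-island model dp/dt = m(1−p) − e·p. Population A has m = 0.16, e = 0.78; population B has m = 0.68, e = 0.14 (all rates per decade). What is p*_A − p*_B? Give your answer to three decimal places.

-0.659

A: p*_A = m/(m+e) = 0.16/0.9400 = 0.1702.
B: p*_B = 0.68/0.8200 = 0.8293.
p*_A − p*_B = 0.1702 − 0.8293 = -0.6591.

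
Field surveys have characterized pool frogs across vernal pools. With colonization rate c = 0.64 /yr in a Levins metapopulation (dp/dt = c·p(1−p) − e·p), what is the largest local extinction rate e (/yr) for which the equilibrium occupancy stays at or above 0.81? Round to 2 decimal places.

1 − e/c ≥ 0.81 ⇒ e ≤ c(1 − 0.81) = 0.64 × 0.1900.
e_max = 0.1216.

0.12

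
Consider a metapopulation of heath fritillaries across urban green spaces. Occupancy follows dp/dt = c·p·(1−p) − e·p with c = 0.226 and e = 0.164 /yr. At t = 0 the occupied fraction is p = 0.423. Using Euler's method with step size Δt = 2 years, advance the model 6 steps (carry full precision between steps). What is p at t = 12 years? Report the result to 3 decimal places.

Update rule: p ← p + [c·p·(1−p) − e·p]·Δt with Δt = 2.
p: 0.42300 → 0.39458  (Δp = -0.02842)
p: 0.39458 → 0.37313  (Δp = -0.02144)
p: 0.37313 → 0.35647  (Δp = -0.01666)
p: 0.35647 → 0.34324  (Δp = -0.01323)
p: 0.34324 → 0.33255  (Δp = -0.01069)
p: 0.33255 → 0.32380  (Δp = -0.00875)

0.324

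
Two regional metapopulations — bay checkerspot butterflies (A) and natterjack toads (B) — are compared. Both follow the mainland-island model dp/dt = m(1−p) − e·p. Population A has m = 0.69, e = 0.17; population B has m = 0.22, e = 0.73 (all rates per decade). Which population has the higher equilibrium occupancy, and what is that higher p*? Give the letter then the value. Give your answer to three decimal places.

A: p*_A = m/(m+e) = 0.69/0.8600 = 0.8023.
B: p*_B = 0.22/0.9500 = 0.2316.
A is higher at 0.8023.

A, 0.802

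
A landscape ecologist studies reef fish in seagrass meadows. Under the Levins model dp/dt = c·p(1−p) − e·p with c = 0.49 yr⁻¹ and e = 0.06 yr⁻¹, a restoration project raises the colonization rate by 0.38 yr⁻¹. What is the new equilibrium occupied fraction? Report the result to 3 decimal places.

Before: p* = 1 − 0.06/0.49 = 0.8776.
After the change, c = 0.87, e = 0.06, so p* = 1 − 0.06/0.87 = 0.9310.

0.931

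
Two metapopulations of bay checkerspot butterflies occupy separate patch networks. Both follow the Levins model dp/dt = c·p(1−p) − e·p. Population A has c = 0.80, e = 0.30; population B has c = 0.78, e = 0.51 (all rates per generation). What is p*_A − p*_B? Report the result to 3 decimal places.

0.279

A: p*_A = 1 − 0.30/0.80 = 0.6250.
B: p*_B = 1 − 0.51/0.78 = 0.3462.
p*_A − p*_B = 0.6250 − 0.3462 = 0.2788.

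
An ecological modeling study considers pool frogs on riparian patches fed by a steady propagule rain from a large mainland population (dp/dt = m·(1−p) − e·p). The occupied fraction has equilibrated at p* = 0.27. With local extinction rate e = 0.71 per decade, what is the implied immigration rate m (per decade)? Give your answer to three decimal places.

At equilibrium m(1−p*) = e·p*, so m = e·p*/(1−p*).
m = 0.71 × 0.27 / 0.7300 = 0.1917/0.7300 = 0.2626.

0.263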